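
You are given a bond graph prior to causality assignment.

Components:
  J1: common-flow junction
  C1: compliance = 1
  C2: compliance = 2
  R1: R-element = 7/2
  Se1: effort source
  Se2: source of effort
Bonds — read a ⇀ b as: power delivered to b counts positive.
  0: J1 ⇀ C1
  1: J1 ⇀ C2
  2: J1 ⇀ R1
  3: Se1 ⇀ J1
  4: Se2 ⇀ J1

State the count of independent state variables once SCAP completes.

β3 →J1  (Se1 fixes effort; stroke away)
β4 →J1  (source Se2 imposes e)
β0 →J1  (C1 integral (e out))
β1 →J1  (C2 integral (e out))
β2 →R1  (closing 1-jn rule on J1)

2  (C1, C2 all integral)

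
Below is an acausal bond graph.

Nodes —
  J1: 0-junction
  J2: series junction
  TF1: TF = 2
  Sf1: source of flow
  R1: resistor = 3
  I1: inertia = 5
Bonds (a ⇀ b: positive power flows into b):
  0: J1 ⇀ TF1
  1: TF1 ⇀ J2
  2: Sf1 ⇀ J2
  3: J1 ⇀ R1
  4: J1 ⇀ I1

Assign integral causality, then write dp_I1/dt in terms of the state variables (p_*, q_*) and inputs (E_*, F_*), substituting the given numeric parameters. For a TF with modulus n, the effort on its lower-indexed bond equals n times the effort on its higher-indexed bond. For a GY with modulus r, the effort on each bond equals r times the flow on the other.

#2 |Sf1  (source Sf1 imposes f)
#1 |J2  (1-jn J2 has f-setter on 2)
#0 |TF1  (TF TF1: opposite of bond 1)
#4 |I1  (prefer integral on I1)
#3 |J1  (closing 0-jn rule on J1)

dp_I1/dt = -3*F_Sf1/2 - 3*p_I1/5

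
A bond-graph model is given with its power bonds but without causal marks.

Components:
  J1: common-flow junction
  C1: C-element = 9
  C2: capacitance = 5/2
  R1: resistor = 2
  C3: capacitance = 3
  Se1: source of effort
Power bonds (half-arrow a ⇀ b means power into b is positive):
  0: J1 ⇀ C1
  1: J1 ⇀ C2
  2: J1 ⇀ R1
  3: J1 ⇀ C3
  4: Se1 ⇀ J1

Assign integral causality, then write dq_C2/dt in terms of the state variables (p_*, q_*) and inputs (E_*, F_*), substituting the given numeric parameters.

#4 stroke→J1  (Se1: effort source, stroke at far end)
#0 stroke→J1  (C1 outputs effort q/C1)
#1 stroke→J1  (C2 integral (e out))
#3 stroke→J1  (C3: C, integral causality)
#2 stroke→R1  (J1 needs exactly one f-in)

dq_C2/dt = E_Se1/2 - q_C1/18 - q_C2/5 - q_C3/6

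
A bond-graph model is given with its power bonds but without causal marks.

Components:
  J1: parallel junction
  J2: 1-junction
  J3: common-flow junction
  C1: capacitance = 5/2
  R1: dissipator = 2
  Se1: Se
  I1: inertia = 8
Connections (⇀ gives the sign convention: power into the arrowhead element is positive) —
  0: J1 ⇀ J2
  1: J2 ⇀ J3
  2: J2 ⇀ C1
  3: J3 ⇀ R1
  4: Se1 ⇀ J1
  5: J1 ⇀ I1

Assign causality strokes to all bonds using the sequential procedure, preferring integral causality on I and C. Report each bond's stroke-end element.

bond 4 stroke at J1  (source Se1 imposes e)
bond 0 stroke at J2  (common-e at J1 fixed by 4)
bond 5 stroke at I1  (0-jn J1 has e-setter on 4)
bond 2 stroke at J2  (C1: C, integral causality)
bond 1 stroke at J3  (J2: last free bond brings flow in)
bond 3 stroke at R1  (J3 needs exactly one f-in)

β0 stroke→J2
β1 stroke→J3
β2 stroke→J2
β3 stroke→R1
β4 stroke→J1
β5 stroke→I1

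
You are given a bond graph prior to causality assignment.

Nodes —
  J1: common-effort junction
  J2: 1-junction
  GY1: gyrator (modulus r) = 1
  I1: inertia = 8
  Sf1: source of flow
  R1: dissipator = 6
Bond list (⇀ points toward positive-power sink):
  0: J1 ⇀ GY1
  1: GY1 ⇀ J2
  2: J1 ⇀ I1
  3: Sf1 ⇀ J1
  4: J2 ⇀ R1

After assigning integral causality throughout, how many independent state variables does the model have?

bond 3 stroke→Sf1  (source Sf1 imposes f)
bond 2 stroke→I1  (I1: I, integral causality)
bond 0 stroke→J1  (J1 needs exactly one e-in)
bond 1 stroke→J2  (GY1: gyrator matches bond 0)
bond 4 stroke→R1  (J2: last free bond brings flow in)

1  (I1 all integral)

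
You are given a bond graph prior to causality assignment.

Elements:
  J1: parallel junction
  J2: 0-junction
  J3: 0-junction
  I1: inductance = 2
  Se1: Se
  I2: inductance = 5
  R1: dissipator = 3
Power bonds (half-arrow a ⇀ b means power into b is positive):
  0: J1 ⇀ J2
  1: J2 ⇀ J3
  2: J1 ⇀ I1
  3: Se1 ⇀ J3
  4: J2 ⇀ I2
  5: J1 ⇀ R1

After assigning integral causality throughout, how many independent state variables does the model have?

2  (I1, I2 all integral)

β3 →J3  (Se1 (Se) sets effort on bond)
β1 →J2  (J3: bond 3 brought effort, rest push out)
β0 →J1  (0-jn J2 has e-setter on 1)
β4 →I2  (J2 effort already set via bond 1)
β2 →I1  (J1: bond 0 brought effort, rest push out)
β5 →R1  (J1 effort already set via bond 0)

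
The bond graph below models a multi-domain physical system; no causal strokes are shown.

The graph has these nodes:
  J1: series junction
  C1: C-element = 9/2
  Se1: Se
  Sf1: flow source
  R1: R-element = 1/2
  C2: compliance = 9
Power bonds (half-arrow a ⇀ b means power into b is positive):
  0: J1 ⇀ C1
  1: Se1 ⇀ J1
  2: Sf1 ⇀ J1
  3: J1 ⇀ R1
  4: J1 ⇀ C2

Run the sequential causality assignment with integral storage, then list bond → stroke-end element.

b1 stroke at J1  (Se1 (Se) sets effort on bond)
b2 stroke at Sf1  (Sf1: flow source, stroke at near end)
b0 stroke at J1  (common-f at J1 fixed by 2)
b3 stroke at J1  (J1 flow already set via bond 2)
b4 stroke at J1  (J1 flow already set via bond 2)

b0 →J1
b1 →J1
b2 →Sf1
b3 →J1
b4 →J1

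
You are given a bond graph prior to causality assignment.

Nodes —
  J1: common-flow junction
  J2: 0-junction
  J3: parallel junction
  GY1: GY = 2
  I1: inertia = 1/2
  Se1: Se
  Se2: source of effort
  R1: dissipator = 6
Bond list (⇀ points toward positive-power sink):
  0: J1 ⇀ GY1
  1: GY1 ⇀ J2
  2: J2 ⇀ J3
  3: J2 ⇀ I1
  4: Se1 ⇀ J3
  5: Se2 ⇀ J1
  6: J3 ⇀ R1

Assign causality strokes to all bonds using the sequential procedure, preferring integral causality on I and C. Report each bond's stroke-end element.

b4 →J3  (Se1: effort source, stroke at far end)
b5 →J1  (Se2: effort source, stroke at far end)
b0 →GY1  (closing 1-jn rule on J1)
b2 →J2  (0-jn J3 has e-setter on 4)
b6 →R1  (J3 effort already set via bond 4)
b1 →GY1  (through GY1, causality inverts; strokes same side of GY1)
b3 →I1  (common-e at J2 fixed by 2)

b0 stroke at GY1
b1 stroke at GY1
b2 stroke at J2
b3 stroke at I1
b4 stroke at J3
b5 stroke at J1
b6 stroke at R1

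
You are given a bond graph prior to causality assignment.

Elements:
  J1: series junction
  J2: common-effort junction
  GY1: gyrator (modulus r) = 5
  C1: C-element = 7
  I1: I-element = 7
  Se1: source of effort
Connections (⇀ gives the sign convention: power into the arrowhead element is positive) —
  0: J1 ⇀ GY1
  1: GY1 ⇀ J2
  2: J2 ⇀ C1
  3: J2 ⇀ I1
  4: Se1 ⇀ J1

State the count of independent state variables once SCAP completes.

bond 4 |J1  (Se1: effort source, stroke at far end)
bond 0 |GY1  (only one flow-in slot at J1)
bond 1 |GY1  (through GY1, causality inverts; strokes same side of GY1)
bond 2 |J2  (C1 integral (e out))
bond 3 |I1  (J2: bond 2 brought effort, rest push out)

2  (C1, I1 all integral)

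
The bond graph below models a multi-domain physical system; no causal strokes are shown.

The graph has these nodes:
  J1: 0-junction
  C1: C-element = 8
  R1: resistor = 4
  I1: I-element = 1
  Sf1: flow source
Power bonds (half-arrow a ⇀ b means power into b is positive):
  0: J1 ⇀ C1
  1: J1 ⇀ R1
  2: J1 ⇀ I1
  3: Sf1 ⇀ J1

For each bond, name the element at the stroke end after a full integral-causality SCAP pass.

bond 0 |J1
bond 1 |R1
bond 2 |I1
bond 3 |Sf1

β3 →Sf1  (Sf1: flow source, stroke at near end)
β0 →J1  (prefer integral on C1)
β1 →R1  (J1 effort already set via bond 0)
β2 →I1  (common-e at J1 fixed by 0)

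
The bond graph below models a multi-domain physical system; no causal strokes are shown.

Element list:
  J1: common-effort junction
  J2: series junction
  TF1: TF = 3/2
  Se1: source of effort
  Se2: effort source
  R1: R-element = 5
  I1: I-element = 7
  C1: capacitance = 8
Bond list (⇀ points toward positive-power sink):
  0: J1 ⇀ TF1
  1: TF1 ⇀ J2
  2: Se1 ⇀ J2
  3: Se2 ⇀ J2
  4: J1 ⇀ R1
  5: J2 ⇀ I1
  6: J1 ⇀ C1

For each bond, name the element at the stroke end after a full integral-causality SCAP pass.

b2 →J2  (source Se1 imposes e)
b3 →J2  (Se2 fixes effort; stroke away)
b5 →I1  (I1: I, integral causality)
b1 →J2  (1-jn J2 has f-setter on 5)
b0 →TF1  (TF TF1: opposite of bond 1)
b6 →J1  (prefer integral on C1)
b4 →R1  (J1: bond 6 brought effort, rest push out)

b0 stroke→TF1
b1 stroke→J2
b2 stroke→J2
b3 stroke→J2
b4 stroke→R1
b5 stroke→I1
b6 stroke→J1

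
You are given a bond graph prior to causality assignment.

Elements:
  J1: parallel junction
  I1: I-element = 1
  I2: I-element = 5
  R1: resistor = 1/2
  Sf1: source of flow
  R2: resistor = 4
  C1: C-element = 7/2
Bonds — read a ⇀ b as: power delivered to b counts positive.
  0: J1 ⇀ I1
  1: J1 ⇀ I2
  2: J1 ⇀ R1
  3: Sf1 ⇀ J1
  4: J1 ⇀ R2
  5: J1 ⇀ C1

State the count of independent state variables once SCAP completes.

3  (C1, I1, I2 all integral)

#3 stroke→Sf1  (Sf1 (Sf) sets flow on bond)
#0 stroke→I1  (I1 integral (f out))
#1 stroke→I2  (prefer integral on I2)
#5 stroke→J1  (C1: C, integral causality)
#2 stroke→R1  (J1 effort already set via bond 5)
#4 stroke→R2  (J1: bond 5 brought effort, rest push out)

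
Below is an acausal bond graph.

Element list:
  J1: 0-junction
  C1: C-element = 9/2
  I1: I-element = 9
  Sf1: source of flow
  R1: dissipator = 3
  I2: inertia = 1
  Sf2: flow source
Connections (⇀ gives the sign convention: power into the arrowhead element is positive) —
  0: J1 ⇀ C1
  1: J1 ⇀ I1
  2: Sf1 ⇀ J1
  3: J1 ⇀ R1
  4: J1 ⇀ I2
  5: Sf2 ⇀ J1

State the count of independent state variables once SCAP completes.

3  (C1, I1, I2 all integral)

#2 stroke at Sf1  (Sf1 fixes flow; stroke at Sf1)
#5 stroke at Sf2  (Sf2 (Sf) sets flow on bond)
#0 stroke at J1  (prefer integral on C1)
#1 stroke at I1  (J1: bond 0 brought effort, rest push out)
#3 stroke at R1  (common-e at J1 fixed by 0)
#4 stroke at I2  (common-e at J1 fixed by 0)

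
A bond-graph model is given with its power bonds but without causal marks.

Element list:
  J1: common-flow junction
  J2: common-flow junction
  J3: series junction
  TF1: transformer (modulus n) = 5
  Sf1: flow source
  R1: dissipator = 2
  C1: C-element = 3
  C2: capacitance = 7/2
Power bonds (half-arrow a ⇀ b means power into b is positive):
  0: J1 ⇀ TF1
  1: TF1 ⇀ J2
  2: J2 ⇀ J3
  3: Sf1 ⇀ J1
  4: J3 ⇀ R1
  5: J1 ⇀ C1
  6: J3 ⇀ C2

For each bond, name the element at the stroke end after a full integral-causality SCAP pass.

#0 →J1
#1 →TF1
#2 →J2
#3 →Sf1
#4 →J3
#5 →J1
#6 →J3

bond 3 →Sf1  (Sf1 (Sf) sets flow on bond)
bond 0 →J1  (J1: bond 3 brought flow, rest push out)
bond 5 →J1  (common-f at J1 fixed by 3)
bond 1 →TF1  (TF1 one-in-one-out from 0)
bond 2 →J2  (common-f at J2 fixed by 1)
bond 4 →J3  (1-jn J3 has f-setter on 2)
bond 6 →J3  (1-jn J3 has f-setter on 2)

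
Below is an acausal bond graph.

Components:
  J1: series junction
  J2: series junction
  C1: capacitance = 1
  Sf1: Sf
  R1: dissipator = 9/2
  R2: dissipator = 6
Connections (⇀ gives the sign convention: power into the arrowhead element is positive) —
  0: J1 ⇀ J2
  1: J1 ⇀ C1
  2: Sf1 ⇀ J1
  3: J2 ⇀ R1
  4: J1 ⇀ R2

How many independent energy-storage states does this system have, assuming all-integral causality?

bond 2 stroke at Sf1  (Sf1 fixes flow; stroke at Sf1)
bond 0 stroke at J1  (J1: bond 2 brought flow, rest push out)
bond 1 stroke at J1  (1-jn J1 has f-setter on 2)
bond 4 stroke at J1  (J1 flow already set via bond 2)
bond 3 stroke at J2  (1-jn J2 has f-setter on 0)

1  (C1 all integral)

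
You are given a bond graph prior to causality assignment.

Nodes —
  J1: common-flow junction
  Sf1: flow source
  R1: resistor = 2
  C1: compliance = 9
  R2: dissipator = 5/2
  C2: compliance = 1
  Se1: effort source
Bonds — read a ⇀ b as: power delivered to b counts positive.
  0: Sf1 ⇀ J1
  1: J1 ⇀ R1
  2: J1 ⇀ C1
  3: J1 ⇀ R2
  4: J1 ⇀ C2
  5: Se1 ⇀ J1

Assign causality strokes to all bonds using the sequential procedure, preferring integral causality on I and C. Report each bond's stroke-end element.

b0 stroke→Sf1  (Sf1: flow source, stroke at near end)
b5 stroke→J1  (source Se1 imposes e)
b1 stroke→J1  (J1: bond 0 brought flow, rest push out)
b2 stroke→J1  (1-jn J1 has f-setter on 0)
b3 stroke→J1  (1-jn J1 has f-setter on 0)
b4 stroke→J1  (J1 flow already set via bond 0)

bond 0 stroke at Sf1
bond 1 stroke at J1
bond 2 stroke at J1
bond 3 stroke at J1
bond 4 stroke at J1
bond 5 stroke at J1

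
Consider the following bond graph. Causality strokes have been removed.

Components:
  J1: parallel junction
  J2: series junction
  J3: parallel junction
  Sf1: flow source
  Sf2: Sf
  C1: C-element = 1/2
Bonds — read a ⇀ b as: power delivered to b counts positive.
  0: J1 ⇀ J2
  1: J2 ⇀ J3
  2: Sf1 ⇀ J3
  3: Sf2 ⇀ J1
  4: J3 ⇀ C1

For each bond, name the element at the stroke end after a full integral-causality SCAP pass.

β2 →Sf1  (Sf1 (Sf) sets flow on bond)
β3 →Sf2  (source Sf2 imposes f)
β0 →J1  (closing 0-jn rule on J1)
β1 →J2  (J2 flow already set via bond 0)
β4 →J3  (J3: last free bond brings effort in)

b0 stroke at J1
b1 stroke at J2
b2 stroke at Sf1
b3 stroke at Sf2
b4 stroke at J3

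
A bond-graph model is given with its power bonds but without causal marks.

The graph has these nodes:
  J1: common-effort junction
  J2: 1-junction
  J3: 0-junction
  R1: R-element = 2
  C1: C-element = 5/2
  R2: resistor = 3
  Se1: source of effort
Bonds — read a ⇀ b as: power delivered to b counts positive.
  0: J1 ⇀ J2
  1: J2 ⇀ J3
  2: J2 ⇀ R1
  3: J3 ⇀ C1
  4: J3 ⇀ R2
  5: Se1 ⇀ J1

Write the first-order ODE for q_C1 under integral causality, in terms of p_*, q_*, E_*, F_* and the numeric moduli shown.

dq_C1/dt = E_Se1/2 - q_C1/3

β5 stroke→J1  (Se1 (Se) sets effort on bond)
β0 stroke→J2  (common-e at J1 fixed by 5)
β3 stroke→J3  (C1: C, integral causality)
β1 stroke→J2  (common-e at J3 fixed by 3)
β4 stroke→R2  (J3 effort already set via bond 3)
β2 stroke→R1  (closing 1-jn rule on J2)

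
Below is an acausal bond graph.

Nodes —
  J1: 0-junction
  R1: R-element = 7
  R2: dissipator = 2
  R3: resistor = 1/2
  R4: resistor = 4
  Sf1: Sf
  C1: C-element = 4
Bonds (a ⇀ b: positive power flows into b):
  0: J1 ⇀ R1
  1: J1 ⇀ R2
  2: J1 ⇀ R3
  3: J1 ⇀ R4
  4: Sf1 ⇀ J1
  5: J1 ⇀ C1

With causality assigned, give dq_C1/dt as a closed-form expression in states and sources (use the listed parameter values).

β4 |Sf1  (source Sf1 imposes f)
β5 |J1  (C1 outputs effort q/C1)
β0 |R1  (J1 effort already set via bond 5)
β1 |R2  (J1 effort already set via bond 5)
β2 |R3  (J1: bond 5 brought effort, rest push out)
β3 |R4  (0-jn J1 has e-setter on 5)

dq_C1/dt = F_Sf1 - 81*q_C1/112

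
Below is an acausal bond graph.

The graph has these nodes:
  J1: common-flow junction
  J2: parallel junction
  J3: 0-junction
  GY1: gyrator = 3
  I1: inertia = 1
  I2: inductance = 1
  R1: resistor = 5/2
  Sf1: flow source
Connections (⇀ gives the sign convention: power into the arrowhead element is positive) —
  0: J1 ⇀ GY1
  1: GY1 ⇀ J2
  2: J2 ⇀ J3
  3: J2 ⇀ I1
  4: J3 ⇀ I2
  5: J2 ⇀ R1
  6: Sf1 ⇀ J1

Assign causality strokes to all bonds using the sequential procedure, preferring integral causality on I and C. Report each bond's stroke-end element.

bond 6 stroke→Sf1  (Sf1 (Sf) sets flow on bond)
bond 0 stroke→J1  (J1: bond 6 brought flow, rest push out)
bond 1 stroke→J2  (GY GY1: same side as bond 0)
bond 2 stroke→J3  (J2: bond 1 brought effort, rest push out)
bond 3 stroke→I1  (0-jn J2 has e-setter on 1)
bond 5 stroke→R1  (0-jn J2 has e-setter on 1)
bond 4 stroke→I2  (common-e at J3 fixed by 2)

#0 →J1
#1 →J2
#2 →J3
#3 →I1
#4 →I2
#5 →R1
#6 →Sf1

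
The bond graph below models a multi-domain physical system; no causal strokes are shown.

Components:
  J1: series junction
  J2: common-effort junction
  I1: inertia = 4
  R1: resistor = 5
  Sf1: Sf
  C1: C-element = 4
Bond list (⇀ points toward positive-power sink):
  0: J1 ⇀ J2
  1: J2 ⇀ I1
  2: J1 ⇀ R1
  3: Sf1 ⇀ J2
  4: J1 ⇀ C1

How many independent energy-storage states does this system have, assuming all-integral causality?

b3 stroke→Sf1  (Sf1 (Sf) sets flow on bond)
b1 stroke→I1  (I1: I, integral causality)
b0 stroke→J2  (J2 needs exactly one e-in)
b2 stroke→J1  (1-jn J1 has f-setter on 0)
b4 stroke→J1  (1-jn J1 has f-setter on 0)

2  (C1, I1 all integral)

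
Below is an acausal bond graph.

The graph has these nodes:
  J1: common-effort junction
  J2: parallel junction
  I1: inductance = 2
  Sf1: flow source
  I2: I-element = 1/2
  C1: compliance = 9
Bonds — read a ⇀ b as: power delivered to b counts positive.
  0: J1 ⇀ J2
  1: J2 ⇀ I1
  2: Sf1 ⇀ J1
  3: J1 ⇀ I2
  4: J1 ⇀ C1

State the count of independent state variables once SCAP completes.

#2 stroke→Sf1  (Sf1 fixes flow; stroke at Sf1)
#1 stroke→I1  (prefer integral on I1)
#0 stroke→J2  (J2: last free bond brings effort in)
#3 stroke→I2  (I2 outputs flow p/I2)
#4 stroke→J1  (only one effort-in slot at J1)

3  (C1, I1, I2 all integral)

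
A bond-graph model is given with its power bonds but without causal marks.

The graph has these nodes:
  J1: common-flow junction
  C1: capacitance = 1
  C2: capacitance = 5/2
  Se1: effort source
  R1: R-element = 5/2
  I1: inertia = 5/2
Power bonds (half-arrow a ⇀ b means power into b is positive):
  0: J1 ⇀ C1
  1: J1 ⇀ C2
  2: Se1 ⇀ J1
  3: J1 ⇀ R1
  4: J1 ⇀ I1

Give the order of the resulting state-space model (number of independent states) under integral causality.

3  (C1, C2, I1 all integral)

#2 |J1  (Se1 (Se) sets effort on bond)
#0 |J1  (C1 integral (e out))
#1 |J1  (prefer integral on C2)
#4 |I1  (I1 integral (f out))
#3 |J1  (J1 flow already set via bond 4)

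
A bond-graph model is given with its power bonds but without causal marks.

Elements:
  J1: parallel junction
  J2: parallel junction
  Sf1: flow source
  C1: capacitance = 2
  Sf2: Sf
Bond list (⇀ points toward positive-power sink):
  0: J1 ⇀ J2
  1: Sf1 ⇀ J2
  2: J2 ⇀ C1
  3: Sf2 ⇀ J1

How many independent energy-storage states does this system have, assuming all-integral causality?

1  (C1 all integral)

#1 |Sf1  (Sf1 (Sf) sets flow on bond)
#3 |Sf2  (source Sf2 imposes f)
#0 |J1  (J1 needs exactly one e-in)
#2 |J2  (closing 0-jn rule on J2)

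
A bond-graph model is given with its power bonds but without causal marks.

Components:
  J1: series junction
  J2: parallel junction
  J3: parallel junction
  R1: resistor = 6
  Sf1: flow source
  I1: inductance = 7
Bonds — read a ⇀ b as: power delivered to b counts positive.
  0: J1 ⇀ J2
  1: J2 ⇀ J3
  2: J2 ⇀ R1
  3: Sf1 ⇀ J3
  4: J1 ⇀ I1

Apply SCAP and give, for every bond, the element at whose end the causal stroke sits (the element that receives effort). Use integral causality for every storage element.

bond 0 stroke at J1
bond 1 stroke at J3
bond 2 stroke at J2
bond 3 stroke at Sf1
bond 4 stroke at I1

b3 stroke at Sf1  (Sf1: flow source, stroke at near end)
b1 stroke at J3  (J3 needs exactly one e-in)
b4 stroke at I1  (I1: I, integral causality)
b0 stroke at J1  (J1 flow already set via bond 4)
b2 stroke at J2  (J2: last free bond brings effort in)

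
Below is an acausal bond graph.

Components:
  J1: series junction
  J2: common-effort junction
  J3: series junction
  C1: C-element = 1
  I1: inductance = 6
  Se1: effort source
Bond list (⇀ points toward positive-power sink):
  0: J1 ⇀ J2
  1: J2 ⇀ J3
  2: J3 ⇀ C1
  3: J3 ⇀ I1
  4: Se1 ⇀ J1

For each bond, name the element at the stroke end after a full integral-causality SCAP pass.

#0 |J2
#1 |J3
#2 |J3
#3 |I1
#4 |J1

bond 4 stroke at J1  (Se1: effort source, stroke at far end)
bond 0 stroke at J2  (only one flow-in slot at J1)
bond 1 stroke at J3  (0-jn J2 has e-setter on 0)
bond 2 stroke at J3  (prefer integral on C1)
bond 3 stroke at I1  (only one flow-in slot at J3)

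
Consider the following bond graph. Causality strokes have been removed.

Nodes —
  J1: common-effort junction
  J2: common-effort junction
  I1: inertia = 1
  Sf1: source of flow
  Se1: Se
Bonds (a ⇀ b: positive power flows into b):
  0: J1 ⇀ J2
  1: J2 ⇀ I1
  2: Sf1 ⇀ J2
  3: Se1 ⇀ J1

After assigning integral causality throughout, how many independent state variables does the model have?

β2 stroke at Sf1  (Sf1 fixes flow; stroke at Sf1)
β3 stroke at J1  (source Se1 imposes e)
β0 stroke at J2  (0-jn J1 has e-setter on 3)
β1 stroke at I1  (J2 effort already set via bond 0)

1  (I1 all integral)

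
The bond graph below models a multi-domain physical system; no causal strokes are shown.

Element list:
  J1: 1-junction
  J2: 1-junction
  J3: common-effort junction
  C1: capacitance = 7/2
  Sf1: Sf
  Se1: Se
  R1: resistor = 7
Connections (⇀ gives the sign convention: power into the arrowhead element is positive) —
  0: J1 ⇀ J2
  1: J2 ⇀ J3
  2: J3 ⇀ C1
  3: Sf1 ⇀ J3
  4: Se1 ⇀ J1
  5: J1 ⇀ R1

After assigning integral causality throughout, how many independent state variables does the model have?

#3 stroke→Sf1  (Sf1 fixes flow; stroke at Sf1)
#4 stroke→J1  (Se1 (Se) sets effort on bond)
#2 stroke→J3  (C1 integral (e out))
#1 stroke→J2  (0-jn J3 has e-setter on 2)
#0 stroke→J1  (J2 needs exactly one f-in)
#5 stroke→R1  (J1 needs exactly one f-in)

1  (C1 all integral)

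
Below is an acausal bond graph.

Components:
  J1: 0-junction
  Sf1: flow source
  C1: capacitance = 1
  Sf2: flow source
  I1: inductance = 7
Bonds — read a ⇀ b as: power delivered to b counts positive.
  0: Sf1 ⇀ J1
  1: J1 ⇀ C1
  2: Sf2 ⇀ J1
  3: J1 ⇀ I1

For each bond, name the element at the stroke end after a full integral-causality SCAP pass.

bond 0 stroke at Sf1
bond 1 stroke at J1
bond 2 stroke at Sf2
bond 3 stroke at I1

#0 |Sf1  (Sf1 (Sf) sets flow on bond)
#2 |Sf2  (Sf2: flow source, stroke at near end)
#1 |J1  (C1: C, integral causality)
#3 |I1  (0-jn J1 has e-setter on 1)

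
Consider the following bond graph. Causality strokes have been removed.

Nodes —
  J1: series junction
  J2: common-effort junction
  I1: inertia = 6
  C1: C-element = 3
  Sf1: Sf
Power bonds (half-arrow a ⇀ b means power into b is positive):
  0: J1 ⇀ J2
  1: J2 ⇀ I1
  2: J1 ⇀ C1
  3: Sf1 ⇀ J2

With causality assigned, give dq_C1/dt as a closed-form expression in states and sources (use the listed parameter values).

dq_C1/dt = -F_Sf1 + p_I1/6

β3 →Sf1  (source Sf1 imposes f)
β1 →I1  (prefer integral on I1)
β0 →J2  (J2: last free bond brings effort in)
β2 →J1  (1-jn J1 has f-setter on 0)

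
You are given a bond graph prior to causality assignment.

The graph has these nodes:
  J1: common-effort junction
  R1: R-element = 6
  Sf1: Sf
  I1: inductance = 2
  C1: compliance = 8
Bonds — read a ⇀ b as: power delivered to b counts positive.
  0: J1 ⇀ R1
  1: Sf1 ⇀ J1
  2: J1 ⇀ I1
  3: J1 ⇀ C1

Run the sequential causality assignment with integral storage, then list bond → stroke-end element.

#1 stroke→Sf1  (Sf1 (Sf) sets flow on bond)
#2 stroke→I1  (I1 outputs flow p/I1)
#3 stroke→J1  (C1: C, integral causality)
#0 stroke→R1  (J1 effort already set via bond 3)

bond 0 →R1
bond 1 →Sf1
bond 2 →I1
bond 3 →J1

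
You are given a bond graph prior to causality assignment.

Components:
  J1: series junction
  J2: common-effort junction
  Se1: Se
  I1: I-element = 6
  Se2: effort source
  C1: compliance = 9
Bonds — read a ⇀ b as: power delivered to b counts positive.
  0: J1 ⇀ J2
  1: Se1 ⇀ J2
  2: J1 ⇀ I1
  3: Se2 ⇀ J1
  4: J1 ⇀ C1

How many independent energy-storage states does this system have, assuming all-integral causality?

2  (C1, I1 all integral)

#1 →J2  (Se1 (Se) sets effort on bond)
#3 →J1  (Se2 (Se) sets effort on bond)
#0 →J1  (J2: bond 1 brought effort, rest push out)
#2 →I1  (prefer integral on I1)
#4 →J1  (J1 flow already set via bond 2)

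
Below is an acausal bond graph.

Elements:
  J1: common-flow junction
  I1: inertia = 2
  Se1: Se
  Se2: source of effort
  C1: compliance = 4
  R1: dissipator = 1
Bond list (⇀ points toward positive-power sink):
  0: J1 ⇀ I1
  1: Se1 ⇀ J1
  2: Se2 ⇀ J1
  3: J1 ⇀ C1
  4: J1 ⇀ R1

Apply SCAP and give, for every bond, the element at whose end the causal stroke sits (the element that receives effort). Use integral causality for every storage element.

β1 |J1  (Se1 (Se) sets effort on bond)
β2 |J1  (Se2: effort source, stroke at far end)
β0 |I1  (I1 integral (f out))
β3 |J1  (J1 flow already set via bond 0)
β4 |J1  (1-jn J1 has f-setter on 0)

#0 →I1
#1 →J1
#2 →J1
#3 →J1
#4 →J1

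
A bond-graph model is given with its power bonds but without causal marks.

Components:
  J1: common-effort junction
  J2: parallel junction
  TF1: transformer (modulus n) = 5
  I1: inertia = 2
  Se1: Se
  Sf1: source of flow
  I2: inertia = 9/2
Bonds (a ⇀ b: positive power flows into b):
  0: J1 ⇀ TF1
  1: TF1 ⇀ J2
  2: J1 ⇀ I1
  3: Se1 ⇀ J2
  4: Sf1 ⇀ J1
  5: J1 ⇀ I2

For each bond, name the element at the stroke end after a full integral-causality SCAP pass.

β3 stroke at J2  (Se1: effort source, stroke at far end)
β4 stroke at Sf1  (Sf1: flow source, stroke at near end)
β1 stroke at TF1  (J2 effort already set via bond 3)
β0 stroke at J1  (through TF1, causality passes straight; one stroke at TF1)
β2 stroke at I1  (J1: bond 0 brought effort, rest push out)
β5 stroke at I2  (0-jn J1 has e-setter on 0)

β0 stroke→J1
β1 stroke→TF1
β2 stroke→I1
β3 stroke→J2
β4 stroke→Sf1
β5 stroke→I2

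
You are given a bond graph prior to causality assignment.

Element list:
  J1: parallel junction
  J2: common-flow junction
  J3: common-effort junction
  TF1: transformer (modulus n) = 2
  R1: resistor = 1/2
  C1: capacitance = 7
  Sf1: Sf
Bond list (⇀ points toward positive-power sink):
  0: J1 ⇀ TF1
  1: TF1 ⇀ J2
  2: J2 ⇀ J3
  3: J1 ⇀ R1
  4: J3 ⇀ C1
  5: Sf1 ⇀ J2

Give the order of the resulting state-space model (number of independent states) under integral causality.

1  (C1 all integral)

bond 5 |Sf1  (source Sf1 imposes f)
bond 1 |J2  (common-f at J2 fixed by 5)
bond 2 |J2  (common-f at J2 fixed by 5)
bond 4 |J3  (J3 needs exactly one e-in)
bond 0 |TF1  (TF TF1: opposite of bond 1)
bond 3 |J1  (J1 needs exactly one e-in)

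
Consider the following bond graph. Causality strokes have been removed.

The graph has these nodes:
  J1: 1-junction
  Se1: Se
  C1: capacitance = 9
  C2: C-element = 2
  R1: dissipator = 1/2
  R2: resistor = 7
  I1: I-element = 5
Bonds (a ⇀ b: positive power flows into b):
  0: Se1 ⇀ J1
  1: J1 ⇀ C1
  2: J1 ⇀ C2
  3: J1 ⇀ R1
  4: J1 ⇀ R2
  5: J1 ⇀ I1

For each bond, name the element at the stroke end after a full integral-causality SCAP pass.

b0 |J1
b1 |J1
b2 |J1
b3 |J1
b4 |J1
b5 |I1

β0 stroke at J1  (Se1 fixes effort; stroke away)
β1 stroke at J1  (C1 integral (e out))
β2 stroke at J1  (prefer integral on C2)
β5 stroke at I1  (prefer integral on I1)
β3 stroke at J1  (1-jn J1 has f-setter on 5)
β4 stroke at J1  (1-jn J1 has f-setter on 5)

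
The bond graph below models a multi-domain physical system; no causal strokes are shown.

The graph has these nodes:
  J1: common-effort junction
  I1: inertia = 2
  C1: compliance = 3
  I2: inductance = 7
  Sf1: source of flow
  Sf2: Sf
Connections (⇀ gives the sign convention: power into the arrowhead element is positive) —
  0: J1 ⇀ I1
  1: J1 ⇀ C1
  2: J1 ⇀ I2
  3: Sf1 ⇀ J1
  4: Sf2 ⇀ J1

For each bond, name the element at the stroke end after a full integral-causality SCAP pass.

b3 |Sf1  (Sf1 (Sf) sets flow on bond)
b4 |Sf2  (source Sf2 imposes f)
b0 |I1  (I1 outputs flow p/I1)
b1 |J1  (C1: C, integral causality)
b2 |I2  (0-jn J1 has e-setter on 1)

β0 |I1
β1 |J1
β2 |I2
β3 |Sf1
β4 |Sf2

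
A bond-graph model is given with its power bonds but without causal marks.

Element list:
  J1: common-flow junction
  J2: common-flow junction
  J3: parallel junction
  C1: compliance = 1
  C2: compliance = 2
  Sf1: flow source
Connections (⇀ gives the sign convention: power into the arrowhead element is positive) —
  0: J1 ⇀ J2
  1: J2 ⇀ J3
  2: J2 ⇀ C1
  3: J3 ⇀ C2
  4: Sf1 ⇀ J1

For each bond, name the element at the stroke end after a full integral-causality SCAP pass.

#4 stroke at Sf1  (Sf1: flow source, stroke at near end)
#0 stroke at J1  (common-f at J1 fixed by 4)
#1 stroke at J2  (J2: bond 0 brought flow, rest push out)
#2 stroke at J2  (J2: bond 0 brought flow, rest push out)
#3 stroke at J3  (only one effort-in slot at J3)

β0 |J1
β1 |J2
β2 |J2
β3 |J3
β4 |Sf1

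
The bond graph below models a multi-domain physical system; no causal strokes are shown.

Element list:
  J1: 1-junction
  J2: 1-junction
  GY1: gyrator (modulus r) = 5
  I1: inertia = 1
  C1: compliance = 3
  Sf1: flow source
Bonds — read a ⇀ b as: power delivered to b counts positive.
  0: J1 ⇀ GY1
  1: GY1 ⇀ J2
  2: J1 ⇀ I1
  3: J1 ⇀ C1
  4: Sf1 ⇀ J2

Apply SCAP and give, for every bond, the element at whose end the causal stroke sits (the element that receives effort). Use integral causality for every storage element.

β0 stroke at J1
β1 stroke at J2
β2 stroke at I1
β3 stroke at J1
β4 stroke at Sf1

#4 →Sf1  (source Sf1 imposes f)
#1 →J2  (J2: bond 4 brought flow, rest push out)
#0 →J1  (GY1: gyrator matches bond 1)
#2 →I1  (I1 outputs flow p/I1)
#3 →J1  (J1: bond 2 brought flow, rest push out)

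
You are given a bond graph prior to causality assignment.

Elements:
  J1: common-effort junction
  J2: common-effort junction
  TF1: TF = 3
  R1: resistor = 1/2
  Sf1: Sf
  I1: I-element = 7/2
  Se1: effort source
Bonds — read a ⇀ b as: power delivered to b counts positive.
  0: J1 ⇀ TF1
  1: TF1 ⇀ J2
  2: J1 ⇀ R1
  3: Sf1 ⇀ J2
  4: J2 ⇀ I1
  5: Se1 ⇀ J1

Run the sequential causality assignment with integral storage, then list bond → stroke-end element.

bond 0 →TF1
bond 1 →J2
bond 2 →R1
bond 3 →Sf1
bond 4 →I1
bond 5 →J1

b3 →Sf1  (Sf1 (Sf) sets flow on bond)
b5 →J1  (Se1 (Se) sets effort on bond)
b0 →TF1  (J1: bond 5 brought effort, rest push out)
b2 →R1  (0-jn J1 has e-setter on 5)
b1 →J2  (TF TF1: opposite of bond 0)
b4 →I1  (common-e at J2 fixed by 1)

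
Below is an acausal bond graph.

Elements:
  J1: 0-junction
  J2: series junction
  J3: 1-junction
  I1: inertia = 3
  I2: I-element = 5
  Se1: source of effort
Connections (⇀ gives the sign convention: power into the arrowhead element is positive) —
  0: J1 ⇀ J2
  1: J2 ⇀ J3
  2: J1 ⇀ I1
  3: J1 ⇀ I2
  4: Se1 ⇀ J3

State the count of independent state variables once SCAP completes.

β4 stroke at J3  (Se1: effort source, stroke at far end)
β1 stroke at J2  (closing 1-jn rule on J3)
β0 stroke at J1  (only one flow-in slot at J2)
β2 stroke at I1  (0-jn J1 has e-setter on 0)
β3 stroke at I2  (common-e at J1 fixed by 0)

2  (I1, I2 all integral)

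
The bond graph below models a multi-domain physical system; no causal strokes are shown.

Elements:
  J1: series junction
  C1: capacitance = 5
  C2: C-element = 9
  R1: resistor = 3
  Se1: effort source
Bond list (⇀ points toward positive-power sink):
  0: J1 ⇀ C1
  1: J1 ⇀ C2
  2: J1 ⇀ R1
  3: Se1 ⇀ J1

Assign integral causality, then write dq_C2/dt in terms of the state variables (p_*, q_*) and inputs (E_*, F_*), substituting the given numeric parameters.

dq_C2/dt = E_Se1/3 - q_C1/15 - q_C2/27

β3 →J1  (Se1 (Se) sets effort on bond)
β0 →J1  (C1: C, integral causality)
β1 →J1  (prefer integral on C2)
β2 →R1  (J1: last free bond brings flow in)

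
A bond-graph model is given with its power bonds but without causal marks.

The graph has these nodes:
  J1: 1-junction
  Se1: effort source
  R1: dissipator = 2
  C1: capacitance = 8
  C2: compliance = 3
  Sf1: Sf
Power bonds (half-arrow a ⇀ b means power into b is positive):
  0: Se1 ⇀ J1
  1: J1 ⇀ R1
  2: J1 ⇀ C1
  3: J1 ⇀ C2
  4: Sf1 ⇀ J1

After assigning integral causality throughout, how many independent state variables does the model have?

2  (C1, C2 all integral)

bond 0 →J1  (source Se1 imposes e)
bond 4 →Sf1  (Sf1 (Sf) sets flow on bond)
bond 1 →J1  (common-f at J1 fixed by 4)
bond 2 →J1  (J1: bond 4 brought flow, rest push out)
bond 3 →J1  (common-f at J1 fixed by 4)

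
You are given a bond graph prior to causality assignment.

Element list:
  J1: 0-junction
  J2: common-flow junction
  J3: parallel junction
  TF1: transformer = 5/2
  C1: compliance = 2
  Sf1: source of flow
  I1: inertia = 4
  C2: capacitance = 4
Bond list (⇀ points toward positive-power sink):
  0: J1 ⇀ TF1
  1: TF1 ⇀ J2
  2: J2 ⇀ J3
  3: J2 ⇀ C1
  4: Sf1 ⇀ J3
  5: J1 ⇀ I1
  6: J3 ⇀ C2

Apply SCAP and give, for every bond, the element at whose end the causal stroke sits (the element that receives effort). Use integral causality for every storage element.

β4 →Sf1  (source Sf1 imposes f)
β3 →J2  (C1: C, integral causality)
β5 →I1  (prefer integral on I1)
β0 →J1  (J1: last free bond brings effort in)
β1 →TF1  (through TF1, causality passes straight; one stroke at TF1)
β2 →J2  (J2 flow already set via bond 1)
β6 →J3  (closing 0-jn rule on J3)

#0 stroke→J1
#1 stroke→TF1
#2 stroke→J2
#3 stroke→J2
#4 stroke→Sf1
#5 stroke→I1
#6 stroke→J3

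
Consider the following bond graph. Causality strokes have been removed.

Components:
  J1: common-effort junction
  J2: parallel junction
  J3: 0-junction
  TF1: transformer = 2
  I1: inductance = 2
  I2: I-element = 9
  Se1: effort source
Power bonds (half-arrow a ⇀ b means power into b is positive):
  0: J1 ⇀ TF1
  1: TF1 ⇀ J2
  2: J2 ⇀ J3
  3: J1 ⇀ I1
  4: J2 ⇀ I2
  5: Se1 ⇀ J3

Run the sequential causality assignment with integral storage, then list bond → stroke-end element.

#5 stroke at J3  (Se1 fixes effort; stroke away)
#2 stroke at J2  (0-jn J3 has e-setter on 5)
#1 stroke at TF1  (0-jn J2 has e-setter on 2)
#4 stroke at I2  (0-jn J2 has e-setter on 2)
#0 stroke at J1  (TF TF1: opposite of bond 1)
#3 stroke at I1  (J1 effort already set via bond 0)

bond 0 stroke→J1
bond 1 stroke→TF1
bond 2 stroke→J2
bond 3 stroke→I1
bond 4 stroke→I2
bond 5 stroke→J3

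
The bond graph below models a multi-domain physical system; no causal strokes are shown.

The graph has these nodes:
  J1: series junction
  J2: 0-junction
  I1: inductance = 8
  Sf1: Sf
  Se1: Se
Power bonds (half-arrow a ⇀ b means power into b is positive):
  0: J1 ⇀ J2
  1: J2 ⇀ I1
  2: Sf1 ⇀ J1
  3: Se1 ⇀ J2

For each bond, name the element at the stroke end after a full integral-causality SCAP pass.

#0 |J1
#1 |I1
#2 |Sf1
#3 |J2

b2 stroke at Sf1  (source Sf1 imposes f)
b3 stroke at J2  (Se1 (Se) sets effort on bond)
b0 stroke at J1  (J1: bond 2 brought flow, rest push out)
b1 stroke at I1  (common-e at J2 fixed by 3)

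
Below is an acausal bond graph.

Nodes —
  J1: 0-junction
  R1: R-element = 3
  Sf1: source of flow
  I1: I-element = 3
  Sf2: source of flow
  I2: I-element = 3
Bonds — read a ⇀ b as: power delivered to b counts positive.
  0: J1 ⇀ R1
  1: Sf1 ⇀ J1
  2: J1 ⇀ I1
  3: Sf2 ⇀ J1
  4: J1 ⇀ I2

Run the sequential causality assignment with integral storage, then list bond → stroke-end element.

#1 stroke at Sf1  (Sf1 (Sf) sets flow on bond)
#3 stroke at Sf2  (Sf2: flow source, stroke at near end)
#2 stroke at I1  (I1: I, integral causality)
#4 stroke at I2  (I2: I, integral causality)
#0 stroke at J1  (J1: last free bond brings effort in)

bond 0 |J1
bond 1 |Sf1
bond 2 |I1
bond 3 |Sf2
bond 4 |I2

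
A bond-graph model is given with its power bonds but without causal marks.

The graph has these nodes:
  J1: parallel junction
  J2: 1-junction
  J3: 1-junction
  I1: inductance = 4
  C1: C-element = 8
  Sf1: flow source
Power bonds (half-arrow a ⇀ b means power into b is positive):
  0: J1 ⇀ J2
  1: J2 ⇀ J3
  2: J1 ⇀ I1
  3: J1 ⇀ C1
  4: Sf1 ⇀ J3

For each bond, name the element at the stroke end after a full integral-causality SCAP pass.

bond 0 stroke→J2
bond 1 stroke→J3
bond 2 stroke→I1
bond 3 stroke→J1
bond 4 stroke→Sf1

b4 stroke→Sf1  (Sf1 (Sf) sets flow on bond)
b1 stroke→J3  (J3 flow already set via bond 4)
b0 stroke→J2  (J2: bond 1 brought flow, rest push out)
b2 stroke→I1  (I1 outputs flow p/I1)
b3 stroke→J1  (only one effort-in slot at J1)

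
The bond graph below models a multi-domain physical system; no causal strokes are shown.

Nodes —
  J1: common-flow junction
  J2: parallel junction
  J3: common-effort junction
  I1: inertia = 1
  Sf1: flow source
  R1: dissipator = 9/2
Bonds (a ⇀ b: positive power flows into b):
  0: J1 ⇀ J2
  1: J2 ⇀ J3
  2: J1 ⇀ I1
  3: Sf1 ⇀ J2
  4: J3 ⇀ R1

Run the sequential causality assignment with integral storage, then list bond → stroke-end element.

β3 →Sf1  (Sf1 (Sf) sets flow on bond)
β2 →I1  (I1: I, integral causality)
β0 →J1  (J1 flow already set via bond 2)
β1 →J2  (only one effort-in slot at J2)
β4 →J3  (J3: last free bond brings effort in)

β0 |J1
β1 |J2
β2 |I1
β3 |Sf1
β4 |J3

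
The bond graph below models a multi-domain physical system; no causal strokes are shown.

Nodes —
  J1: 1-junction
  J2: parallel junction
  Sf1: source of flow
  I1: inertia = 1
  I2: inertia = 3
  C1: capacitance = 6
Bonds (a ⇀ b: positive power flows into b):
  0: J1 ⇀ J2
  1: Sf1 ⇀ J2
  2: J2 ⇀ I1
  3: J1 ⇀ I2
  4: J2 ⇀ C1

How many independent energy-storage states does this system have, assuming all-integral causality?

b1 |Sf1  (source Sf1 imposes f)
b2 |I1  (I1: I, integral causality)
b3 |I2  (I2: I, integral causality)
b0 |J1  (common-f at J1 fixed by 3)
b4 |J2  (only one effort-in slot at J2)

3  (C1, I1, I2 all integral)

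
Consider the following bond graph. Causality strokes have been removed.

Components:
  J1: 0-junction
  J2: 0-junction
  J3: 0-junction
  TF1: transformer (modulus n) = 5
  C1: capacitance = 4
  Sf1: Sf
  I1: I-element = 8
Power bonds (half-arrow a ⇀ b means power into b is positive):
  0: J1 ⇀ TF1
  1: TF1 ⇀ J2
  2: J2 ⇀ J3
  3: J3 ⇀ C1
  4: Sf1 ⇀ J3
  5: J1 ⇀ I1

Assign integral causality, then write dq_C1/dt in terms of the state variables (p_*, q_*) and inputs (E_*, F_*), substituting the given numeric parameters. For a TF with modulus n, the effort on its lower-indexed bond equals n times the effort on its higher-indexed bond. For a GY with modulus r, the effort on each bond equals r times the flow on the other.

dq_C1/dt = F_Sf1 - 5*p_I1/8

β4 |Sf1  (Sf1: flow source, stroke at near end)
β3 |J3  (C1 integral (e out))
β2 |J2  (0-jn J3 has e-setter on 3)
β1 |TF1  (J2 effort already set via bond 2)
β0 |J1  (TF TF1: opposite of bond 1)
β5 |I1  (0-jn J1 has e-setter on 0)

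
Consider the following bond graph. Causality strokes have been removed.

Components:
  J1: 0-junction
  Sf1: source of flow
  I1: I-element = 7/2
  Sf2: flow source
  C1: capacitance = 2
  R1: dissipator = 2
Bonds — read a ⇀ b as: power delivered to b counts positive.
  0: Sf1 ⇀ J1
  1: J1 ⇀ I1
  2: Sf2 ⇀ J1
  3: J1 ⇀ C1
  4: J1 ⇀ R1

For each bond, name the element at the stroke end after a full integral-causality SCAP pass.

β0 |Sf1
β1 |I1
β2 |Sf2
β3 |J1
β4 |R1

β0 stroke at Sf1  (source Sf1 imposes f)
β2 stroke at Sf2  (Sf2: flow source, stroke at near end)
β1 stroke at I1  (prefer integral on I1)
β3 stroke at J1  (C1: C, integral causality)
β4 stroke at R1  (0-jn J1 has e-setter on 3)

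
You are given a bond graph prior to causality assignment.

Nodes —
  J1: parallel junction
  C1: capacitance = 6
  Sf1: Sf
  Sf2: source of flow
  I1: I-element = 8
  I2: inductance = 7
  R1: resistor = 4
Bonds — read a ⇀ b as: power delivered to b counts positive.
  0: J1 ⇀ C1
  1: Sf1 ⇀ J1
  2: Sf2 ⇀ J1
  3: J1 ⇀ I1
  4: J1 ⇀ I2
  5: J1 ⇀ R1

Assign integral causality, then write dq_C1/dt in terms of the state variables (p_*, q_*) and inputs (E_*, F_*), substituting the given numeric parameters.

β1 →Sf1  (source Sf1 imposes f)
β2 →Sf2  (Sf2 fixes flow; stroke at Sf2)
β0 →J1  (C1 outputs effort q/C1)
β3 →I1  (common-e at J1 fixed by 0)
β4 →I2  (common-e at J1 fixed by 0)
β5 →R1  (J1: bond 0 brought effort, rest push out)

dq_C1/dt = F_Sf1 + F_Sf2 - p_I1/8 - p_I2/7 - q_C1/24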